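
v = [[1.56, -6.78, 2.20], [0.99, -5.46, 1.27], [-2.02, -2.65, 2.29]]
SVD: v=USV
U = [[-0.75, 0.24, 0.62], [-0.58, 0.20, -0.79], [-0.31, -0.95, -0.01]]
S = [9.68, 2.86, 0.42]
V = [[-0.12, 0.94, -0.32], [0.87, -0.06, -0.49], [0.48, 0.34, 0.81]]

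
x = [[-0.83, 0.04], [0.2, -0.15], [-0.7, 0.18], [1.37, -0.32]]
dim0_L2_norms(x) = [1.76, 0.4]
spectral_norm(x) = 1.80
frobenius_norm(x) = 1.80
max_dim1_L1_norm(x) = 1.69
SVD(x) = [[-0.46,-0.73], [0.13,-0.61], [-0.40,0.21], [0.78,-0.22]] @ diag([1.7956316626805455, 0.1743758354219458]) @ [[0.98, -0.2], [0.20, 0.98]]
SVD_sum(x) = [[-0.80, 0.16], [0.22, -0.05], [-0.71, 0.14], [1.38, -0.28]] + [[-0.03, -0.12], [-0.02, -0.1], [0.01, 0.04], [-0.01, -0.04]]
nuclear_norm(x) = 1.97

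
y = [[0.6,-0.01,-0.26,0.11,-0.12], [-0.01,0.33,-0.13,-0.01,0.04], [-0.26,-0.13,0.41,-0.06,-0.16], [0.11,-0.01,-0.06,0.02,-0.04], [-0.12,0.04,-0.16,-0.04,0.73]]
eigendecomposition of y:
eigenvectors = [[-0.12,-0.48,-0.3,-0.53,0.62], [0.06,-0.42,0.88,0.08,0.19], [0.11,-0.73,-0.21,0.00,-0.64], [0.98,0.06,-0.05,-0.12,0.11], [0.05,-0.25,-0.28,0.83,0.39]]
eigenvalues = [-0.0, 0.12, 0.35, 0.82, 0.81]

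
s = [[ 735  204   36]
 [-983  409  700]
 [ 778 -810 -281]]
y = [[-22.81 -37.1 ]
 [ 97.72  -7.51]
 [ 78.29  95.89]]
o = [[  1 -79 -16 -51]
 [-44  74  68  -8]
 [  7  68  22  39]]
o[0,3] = -51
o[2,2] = 22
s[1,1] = 409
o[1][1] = 74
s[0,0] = 735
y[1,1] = -7.51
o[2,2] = 22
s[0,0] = 735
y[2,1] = 95.89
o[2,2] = 22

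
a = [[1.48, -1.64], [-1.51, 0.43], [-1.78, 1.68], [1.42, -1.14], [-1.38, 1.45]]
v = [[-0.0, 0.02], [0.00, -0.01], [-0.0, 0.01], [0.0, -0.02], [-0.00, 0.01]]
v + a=[[1.48, -1.62], [-1.51, 0.42], [-1.78, 1.69], [1.42, -1.16], [-1.38, 1.46]]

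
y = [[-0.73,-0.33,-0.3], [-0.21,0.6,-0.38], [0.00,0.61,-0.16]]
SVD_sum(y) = [[-0.01, -0.25, 0.08], [0.04, 0.64, -0.2], [0.04, 0.6, -0.19]] + [[-0.71, -0.08, -0.39], [-0.27, -0.03, -0.15], [-0.01, -0.00, -0.01]] + [[-0.01, 0.0, 0.01], [0.02, -0.01, -0.03], [-0.02, 0.01, 0.04]]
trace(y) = -0.29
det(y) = -0.05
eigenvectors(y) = [[(0.98+0j), 0.41+0.00j, 0.41-0.00j], [0.12+0.00j, -0.48-0.17j, -0.48+0.17j], [-0.13+0.00j, (-0.76+0j), -0.76-0.00j]]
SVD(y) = [[-0.28, 0.94, -0.22], [0.7, 0.35, 0.62], [0.66, 0.02, -0.75]] @ diag([0.9589438696600039, 0.8688384924116258, 0.05955106166468036]) @ [[0.06, 0.95, -0.3], [-0.87, -0.1, -0.48], [0.49, -0.29, -0.82]]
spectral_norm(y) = 0.96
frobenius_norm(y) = 1.30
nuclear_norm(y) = 1.89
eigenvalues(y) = [(-0.73+0j), (0.22+0.14j), (0.22-0.14j)]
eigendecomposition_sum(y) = [[-0.78+0.00j, (-0+0j), -0.41+0.00j], [-0.09+0.00j, (-0+0j), (-0.05+0j)], [0.10-0.00j, -0j, (0.05-0j)]] + [[(0.03-0.06j), (-0.16+0.26j), 0.06-0.23j], [(-0.06+0.06j), 0.30-0.23j, (-0.16+0.25j)], [(-0.05+0.11j), 0.30-0.48j, -0.11+0.43j]] + [[0.03+0.06j, -0.16-0.26j, 0.06+0.23j], [(-0.06-0.06j), 0.30+0.23j, (-0.16-0.25j)], [(-0.05-0.11j), (0.3+0.48j), (-0.11-0.43j)]]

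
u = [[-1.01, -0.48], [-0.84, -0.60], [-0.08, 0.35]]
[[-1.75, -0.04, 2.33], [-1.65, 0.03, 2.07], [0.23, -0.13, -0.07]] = u@[[1.28, 0.19, -2.0], [0.95, -0.32, -0.65]]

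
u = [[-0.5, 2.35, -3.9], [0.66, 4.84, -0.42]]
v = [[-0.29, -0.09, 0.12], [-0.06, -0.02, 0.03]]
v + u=[[-0.79, 2.26, -3.78], [0.6, 4.82, -0.39]]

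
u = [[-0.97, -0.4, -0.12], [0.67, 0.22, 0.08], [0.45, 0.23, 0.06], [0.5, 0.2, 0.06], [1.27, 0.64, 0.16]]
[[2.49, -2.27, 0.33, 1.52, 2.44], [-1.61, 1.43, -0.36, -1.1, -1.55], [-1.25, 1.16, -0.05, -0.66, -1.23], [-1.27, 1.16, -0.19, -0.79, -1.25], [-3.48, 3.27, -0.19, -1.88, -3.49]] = u @ [[-1.43, 1.57, -1.52, -1.98, -1.83],[-1.83, 2.62, 2.08, 0.90, -2.59],[-3.07, -2.48, 2.57, 0.34, 3.10]]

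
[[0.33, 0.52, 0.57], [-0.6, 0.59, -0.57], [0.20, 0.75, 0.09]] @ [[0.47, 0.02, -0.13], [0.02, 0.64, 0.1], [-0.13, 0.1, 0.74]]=[[0.09, 0.4, 0.43], [-0.2, 0.31, -0.28], [0.10, 0.49, 0.12]]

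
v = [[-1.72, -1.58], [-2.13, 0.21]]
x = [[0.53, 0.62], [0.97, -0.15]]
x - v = [[2.25, 2.20], [3.1, -0.36]]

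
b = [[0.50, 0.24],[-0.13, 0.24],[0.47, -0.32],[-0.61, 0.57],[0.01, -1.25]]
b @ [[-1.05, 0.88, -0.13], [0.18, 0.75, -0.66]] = [[-0.48, 0.62, -0.22], [0.18, 0.07, -0.14], [-0.55, 0.17, 0.15], [0.74, -0.11, -0.3], [-0.24, -0.93, 0.82]]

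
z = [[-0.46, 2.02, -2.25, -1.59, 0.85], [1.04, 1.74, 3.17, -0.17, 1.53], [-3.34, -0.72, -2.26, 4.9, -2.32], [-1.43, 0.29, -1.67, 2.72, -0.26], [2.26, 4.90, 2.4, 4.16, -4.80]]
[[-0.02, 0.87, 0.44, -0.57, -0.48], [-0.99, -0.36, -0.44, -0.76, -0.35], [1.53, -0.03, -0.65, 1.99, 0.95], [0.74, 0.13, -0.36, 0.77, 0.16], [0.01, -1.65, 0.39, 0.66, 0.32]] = z@[[-0.05, -0.19, 0.18, -0.16, -0.18], [-0.09, 0.06, 0.04, -0.12, -0.09], [-0.19, -0.15, -0.15, -0.02, 0.09], [0.13, -0.14, -0.15, 0.18, 0.01], [-0.1, 0.12, -0.16, -0.19, -0.19]]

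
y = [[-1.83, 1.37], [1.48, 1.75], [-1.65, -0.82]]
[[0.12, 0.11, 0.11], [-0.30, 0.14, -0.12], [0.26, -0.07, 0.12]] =y@[[-0.12, 0.0, -0.07], [-0.07, 0.08, -0.01]]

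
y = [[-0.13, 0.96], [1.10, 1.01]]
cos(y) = [[0.54, -0.32], [-0.37, 0.16]]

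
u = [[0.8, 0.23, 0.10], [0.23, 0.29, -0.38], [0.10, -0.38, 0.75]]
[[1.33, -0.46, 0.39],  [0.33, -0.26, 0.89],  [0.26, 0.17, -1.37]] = u @ [[1.69,-0.36,0.27], [-0.11,-0.72,1.27], [0.06,-0.09,-1.22]]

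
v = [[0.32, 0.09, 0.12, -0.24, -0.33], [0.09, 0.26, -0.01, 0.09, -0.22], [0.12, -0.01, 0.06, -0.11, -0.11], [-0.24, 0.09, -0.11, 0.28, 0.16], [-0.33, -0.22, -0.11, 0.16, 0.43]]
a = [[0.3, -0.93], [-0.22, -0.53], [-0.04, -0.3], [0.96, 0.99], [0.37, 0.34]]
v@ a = [[-0.28,-0.73], [-0.02,-0.20], [-0.11,-0.27], [0.24,0.54], [0.27,0.76]]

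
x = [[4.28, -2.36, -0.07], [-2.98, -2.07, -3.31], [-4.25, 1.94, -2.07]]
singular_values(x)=[7.5, 4.13, 0.91]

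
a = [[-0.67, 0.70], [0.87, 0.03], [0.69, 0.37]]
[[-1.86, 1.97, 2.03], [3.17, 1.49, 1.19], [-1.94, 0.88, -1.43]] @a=[[4.36, -0.49], [-0.01, 2.7], [1.08, -1.86]]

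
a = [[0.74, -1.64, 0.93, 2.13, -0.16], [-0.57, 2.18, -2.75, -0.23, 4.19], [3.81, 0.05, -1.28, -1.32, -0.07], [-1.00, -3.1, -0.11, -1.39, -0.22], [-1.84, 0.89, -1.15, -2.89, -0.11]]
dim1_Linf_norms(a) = [2.13, 4.19, 3.81, 3.1, 2.89]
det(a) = 50.48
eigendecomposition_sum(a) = [[(1.14+0j), -1.43-0.00j, 0.89-0.00j, (0.68+0j), (-1.11+0j)],  [-2.03-0.00j, 2.53+0.00j, -1.59+0.00j, -1.21+0.00j, 1.97+0.00j],  [0.48+0.00j, (-0.6-0j), (0.38-0j), (0.29+0j), (-0.47+0j)],  [(0.76+0j), (-0.95-0j), (0.6-0j), (0.45+0j), (-0.74+0j)],  [-1.16-0.00j, 1.45+0.00j, (-0.91+0j), (-0.69+0j), (1.13+0j)]] + [[(0.15+0.79j),-0.26+0.53j,(-0.31-0.01j),0.35+0.44j,0.71+0.14j], [(0.57+0.98j),(-0.1+0.82j),(-0.41+0.13j),0.68+0.42j,1.00-0.14j], [(0.83-0.71j),(0.8-0.05j),(0.19+0.37j),(0.28-0.72j),(-0.32-0.93j)], [-1.23+0.52j,-0.95-0.24j,(-0.09-0.5j),(-0.6+0.73j),(0.02+1.19j)], [-0.66-0.71j,-0.08-0.70j,0.32-0.18j,-0.65-0.22j,-0.81+0.31j]] + [[0.15-0.79j, (-0.26-0.53j), -0.31+0.01j, (0.35-0.44j), 0.71-0.14j], [0.57-0.98j, -0.10-0.82j, -0.41-0.13j, 0.68-0.42j, (1+0.14j)], [0.83+0.71j, (0.8+0.05j), 0.19-0.37j, (0.28+0.72j), -0.32+0.93j], [(-1.23-0.52j), (-0.95+0.24j), -0.09+0.50j, (-0.6-0.73j), (0.02-1.19j)], [-0.66+0.71j, (-0.08+0.7j), (0.32+0.18j), (-0.65+0.22j), -0.81-0.31j]] + [[-0.65-0.00j, (0.31-0j), 0.65-0.00j, 0.73-0.00j, -0.43+0.00j], [(0.34+0j), (-0.16+0j), (-0.33+0j), (-0.38+0j), 0.22-0.00j], [(2.03+0j), (-0.95+0j), -2.03+0.00j, -2.28+0.00j, (1.33-0j)], [(0.54+0j), (-0.25+0j), -0.54+0.00j, -0.61+0.00j, (0.35-0j)], [0.87+0.00j, -0.41+0.00j, -0.87+0.00j, -0.98+0.00j, 0.57-0.00j]] + [[(-0.04-0j), 0.00-0.00j, -0.00+0.00j, (0.01-0j), -0.04-0.00j],[(-0.01-0j), -0j, -0.00+0.00j, -0j, (-0.01-0j)],[(-0.36-0j), (0.01-0j), -0.02+0.00j, (0.11-0j), -0.30-0.00j],[(0.15+0j), -0.00+0.00j, 0.01-0.00j, -0.05+0.00j, 0.13+0.00j],[(-0.23-0j), -0j, (-0.01+0j), (0.07-0j), -0.19-0.00j]]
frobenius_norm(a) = 9.13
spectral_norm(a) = 6.14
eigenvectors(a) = [[(-0.41+0j), (-0.07+0.32j), (-0.07-0.32j), (0.27+0j), (0.1+0j)], [0.74+0.00j, (0.06+0.46j), (0.06-0.46j), (-0.14+0j), (0.02+0j)], [-0.17+0.00j, 0.43-0.14j, 0.43+0.14j, -0.85+0.00j, (0.79+0j)], [-0.28+0.00j, (-0.55+0j), -0.55-0.00j, (-0.23+0j), (-0.34+0j)], [(0.42+0j), (-0.14-0.38j), -0.14+0.38j, (-0.36+0j), 0.50+0.00j]]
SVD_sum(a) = [[0.31, -1.19, 1.11, 0.62, -1.27], [-0.75, 2.82, -2.63, -1.49, 3.03], [-0.07, 0.25, -0.24, -0.13, 0.27], [0.18, -0.66, 0.62, 0.35, -0.71], [-0.3, 1.14, -1.07, -0.60, 1.23]] + [[0.97,  0.23,  -0.08,  0.48,  0.19], [0.66,  0.16,  -0.05,  0.33,  0.13], [2.42,  0.57,  -0.2,  1.2,  0.48], [-1.82,  -0.43,  0.15,  -0.90,  -0.36], [-2.22,  -0.52,  0.18,  -1.10,  -0.44]] + [[-0.56, 0.2, 0.29, 0.92, 0.38], [-0.52, 0.19, 0.27, 0.86, 0.35], [1.45, -0.53, -0.76, -2.41, -0.99], [0.57, -0.21, -0.3, -0.95, -0.39], [0.72, -0.26, -0.37, -1.18, -0.48]] + [[0.03, -0.88, -0.30, 0.06, 0.60], [0.04, -0.99, -0.33, 0.07, 0.67], [0.01, -0.24, -0.08, 0.02, 0.17], [0.07, -1.8, -0.60, 0.12, 1.23], [-0.02, 0.54, 0.18, -0.04, -0.37]] + [[-0.02, -0.01, -0.09, 0.04, -0.06], [-0.00, -0.0, -0.0, 0.0, -0.00], [-0.00, -0.0, -0.01, 0.00, -0.01], [0.00, 0.00, 0.03, -0.01, 0.02], [-0.01, -0.0, -0.07, 0.03, -0.04]]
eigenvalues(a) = [(5.63+0j), (-1.16+3.02j), (-1.16-3.02j), (-2.87+0j), (-0.3+0j)]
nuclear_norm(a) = 17.80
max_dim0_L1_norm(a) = 7.96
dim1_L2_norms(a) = [2.94, 5.5, 4.23, 3.55, 3.72]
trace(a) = 0.14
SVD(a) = [[-0.35, -0.25, 0.3, -0.38, 0.76], [0.84, -0.17, 0.28, -0.43, 0.02], [0.08, -0.61, -0.77, -0.11, 0.08], [-0.2, 0.46, -0.3, -0.78, -0.21], [0.34, 0.56, -0.38, 0.23, 0.6]] @ diag([6.141317899299284, 4.563805050811652, 4.032526960128899, 2.9078736810551837, 0.15360627849293423]) @ [[-0.14, 0.54, -0.51, -0.29, 0.59], [-0.86, -0.2, 0.07, -0.43, -0.17], [-0.47, 0.17, 0.24, 0.77, 0.32], [-0.03, 0.79, 0.27, -0.05, -0.54], [-0.14, -0.05, -0.78, 0.37, -0.48]]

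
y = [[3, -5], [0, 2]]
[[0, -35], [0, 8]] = y @ [[0, -5], [0, 4]]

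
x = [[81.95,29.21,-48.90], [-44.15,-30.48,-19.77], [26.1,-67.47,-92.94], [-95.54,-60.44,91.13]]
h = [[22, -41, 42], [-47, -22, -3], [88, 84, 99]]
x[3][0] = -95.54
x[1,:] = [-44.15, -30.48, -19.77]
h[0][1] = -41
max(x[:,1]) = 29.21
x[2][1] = -67.47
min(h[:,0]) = -47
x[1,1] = -30.48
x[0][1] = 29.21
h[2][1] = 84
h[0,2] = 42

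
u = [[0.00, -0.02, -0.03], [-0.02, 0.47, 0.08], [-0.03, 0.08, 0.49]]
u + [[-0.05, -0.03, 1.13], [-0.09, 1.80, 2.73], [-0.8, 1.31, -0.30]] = [[-0.05, -0.05, 1.10], [-0.11, 2.27, 2.81], [-0.83, 1.39, 0.19]]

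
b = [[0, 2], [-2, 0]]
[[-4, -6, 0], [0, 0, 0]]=b @ [[0, 0, 0], [-2, -3, 0]]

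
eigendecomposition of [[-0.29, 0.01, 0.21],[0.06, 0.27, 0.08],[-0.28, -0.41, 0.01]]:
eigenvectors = [[(-0.5+0.21j), (-0.5-0.21j), -0.52+0.00j],[0.30+0.08j, (0.3-0.08j), 0.36+0.00j],[(-0.78+0j), (-0.78-0j), (-0.77+0j)]]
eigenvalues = [(-0.01+0.11j), (-0.01-0.11j), (0.01+0j)]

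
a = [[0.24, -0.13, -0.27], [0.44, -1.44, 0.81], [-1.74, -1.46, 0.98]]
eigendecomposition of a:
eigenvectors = [[-0.30+0.00j, -0.22-0.09j, -0.22+0.09j],[(0.24+0j), -0.54+0.41j, -0.54-0.41j],[(0.92+0j), -0.70+0.00j, (-0.7-0j)]]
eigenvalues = [(1.17+0j), (-0.7+0.63j), (-0.7-0.63j)]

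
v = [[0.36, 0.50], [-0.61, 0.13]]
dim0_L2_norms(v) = [0.71, 0.52]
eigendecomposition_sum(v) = [[(0.18+0.24j),0.25-0.11j], [(-0.31+0.14j),(0.06+0.3j)]] + [[(0.18-0.24j), (0.25+0.11j)], [-0.31-0.14j, (0.06-0.3j)]]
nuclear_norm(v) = 1.21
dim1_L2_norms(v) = [0.62, 0.62]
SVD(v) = [[-0.7, 0.72], [0.72, 0.7]] @ diag([0.7341467332437863, 0.47919575756414706]) @ [[-0.94, -0.35], [-0.35, 0.94]]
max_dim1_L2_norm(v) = 0.62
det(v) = 0.35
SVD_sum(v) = [[0.48, 0.18], [-0.49, -0.18]] + [[-0.12,0.32], [-0.12,0.31]]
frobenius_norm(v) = 0.88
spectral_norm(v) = 0.73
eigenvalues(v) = [(0.24+0.54j), (0.24-0.54j)]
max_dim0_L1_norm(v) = 0.97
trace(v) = 0.49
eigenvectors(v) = [[(-0.14-0.66j), (-0.14+0.66j)], [(0.74+0j), (0.74-0j)]]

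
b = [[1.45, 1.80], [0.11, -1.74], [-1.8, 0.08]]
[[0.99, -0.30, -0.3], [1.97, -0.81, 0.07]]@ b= [[1.94, 2.28],[2.64, 4.96]]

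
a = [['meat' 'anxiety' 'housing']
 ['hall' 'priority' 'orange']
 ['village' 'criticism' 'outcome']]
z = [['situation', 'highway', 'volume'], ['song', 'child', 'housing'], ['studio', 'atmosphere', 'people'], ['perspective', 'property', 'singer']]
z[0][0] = 'situation'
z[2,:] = ['studio', 'atmosphere', 'people']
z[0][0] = 'situation'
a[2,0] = 'village'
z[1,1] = 'child'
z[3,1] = 'property'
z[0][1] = 'highway'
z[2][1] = 'atmosphere'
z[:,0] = ['situation', 'song', 'studio', 'perspective']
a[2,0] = 'village'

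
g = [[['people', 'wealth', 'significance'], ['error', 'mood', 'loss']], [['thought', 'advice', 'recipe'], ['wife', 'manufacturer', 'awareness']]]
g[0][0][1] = 'wealth'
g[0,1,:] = ['error', 'mood', 'loss']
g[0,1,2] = 'loss'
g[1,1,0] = 'wife'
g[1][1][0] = 'wife'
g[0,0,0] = 'people'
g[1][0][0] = 'thought'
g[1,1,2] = 'awareness'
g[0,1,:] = ['error', 'mood', 'loss']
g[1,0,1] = 'advice'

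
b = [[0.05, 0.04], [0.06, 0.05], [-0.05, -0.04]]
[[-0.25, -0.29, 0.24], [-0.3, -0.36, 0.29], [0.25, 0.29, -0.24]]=b @ [[-4.77, -3.94, 1.43], [-0.25, -2.39, 4.11]]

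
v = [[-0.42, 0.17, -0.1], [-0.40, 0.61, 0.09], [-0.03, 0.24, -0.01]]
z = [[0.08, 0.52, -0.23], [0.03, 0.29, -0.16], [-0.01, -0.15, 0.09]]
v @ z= [[-0.03, -0.15, 0.06], [-0.01, -0.04, 0.0], [0.00, 0.06, -0.03]]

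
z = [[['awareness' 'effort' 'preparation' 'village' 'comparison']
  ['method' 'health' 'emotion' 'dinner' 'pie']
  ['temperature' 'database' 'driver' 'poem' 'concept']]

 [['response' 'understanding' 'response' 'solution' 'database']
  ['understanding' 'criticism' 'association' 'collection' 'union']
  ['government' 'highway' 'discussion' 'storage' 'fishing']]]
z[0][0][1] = 'effort'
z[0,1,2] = 'emotion'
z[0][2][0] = 'temperature'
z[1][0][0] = 'response'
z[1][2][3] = 'storage'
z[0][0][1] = 'effort'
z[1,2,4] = 'fishing'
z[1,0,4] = 'database'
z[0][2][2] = 'driver'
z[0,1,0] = 'method'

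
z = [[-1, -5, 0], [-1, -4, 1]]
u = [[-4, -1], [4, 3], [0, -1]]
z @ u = [[-16, -14], [-12, -12]]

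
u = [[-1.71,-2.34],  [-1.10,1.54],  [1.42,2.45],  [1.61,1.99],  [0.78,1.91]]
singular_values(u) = [5.24, 1.82]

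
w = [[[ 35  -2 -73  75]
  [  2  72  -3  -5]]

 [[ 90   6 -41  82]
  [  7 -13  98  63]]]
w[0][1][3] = -5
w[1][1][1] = -13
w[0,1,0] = 2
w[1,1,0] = 7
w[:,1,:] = [[2, 72, -3, -5], [7, -13, 98, 63]]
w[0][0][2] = -73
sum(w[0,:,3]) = 70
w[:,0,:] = [[35, -2, -73, 75], [90, 6, -41, 82]]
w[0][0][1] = -2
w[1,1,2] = 98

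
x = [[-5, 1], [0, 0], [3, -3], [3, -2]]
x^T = [[-5, 0, 3, 3], [1, 0, -3, -2]]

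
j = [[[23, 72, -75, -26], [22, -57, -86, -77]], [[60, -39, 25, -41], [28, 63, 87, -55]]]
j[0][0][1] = 72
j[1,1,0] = 28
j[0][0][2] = -75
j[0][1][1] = -57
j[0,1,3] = -77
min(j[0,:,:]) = -86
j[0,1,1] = -57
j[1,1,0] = 28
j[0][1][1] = -57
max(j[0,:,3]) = -26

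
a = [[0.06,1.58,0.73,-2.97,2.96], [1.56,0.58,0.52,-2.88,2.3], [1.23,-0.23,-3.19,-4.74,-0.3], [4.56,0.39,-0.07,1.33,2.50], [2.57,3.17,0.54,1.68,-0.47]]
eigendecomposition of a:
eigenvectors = [[(-0.04-0.32j), -0.04+0.32j, 0.36+0.00j, 0.09+0.21j, 0.09-0.21j], [(-0.03-0.33j), -0.03+0.33j, (-0.21+0j), 0.09+0.08j, 0.09-0.08j], [0.36-0.22j, 0.36+0.22j, 0.79+0.00j, (0.86+0j), 0.86-0.00j], [(-0.63+0j), -0.63-0.00j, (-0.15+0j), (0.09-0.03j), 0.09+0.03j], [(-0.42-0.17j), -0.42+0.17j, -0.43+0.00j, -0.31-0.30j, -0.31+0.30j]]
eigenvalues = [(3.36+3.16j), (3.36-3.16j), (-1.5+0j), (-3.46+0.56j), (-3.46-0.56j)]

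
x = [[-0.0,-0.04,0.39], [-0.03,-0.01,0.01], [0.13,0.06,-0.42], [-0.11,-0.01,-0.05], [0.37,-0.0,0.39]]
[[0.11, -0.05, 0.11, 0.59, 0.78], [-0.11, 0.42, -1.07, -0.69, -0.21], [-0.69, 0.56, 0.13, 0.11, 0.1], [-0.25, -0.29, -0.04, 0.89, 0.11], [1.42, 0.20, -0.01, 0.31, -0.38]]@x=[[0.24, -0.00, 0.27], [-0.15, -0.06, 0.36], [0.02, 0.03, -0.28], [-0.05, 0.0, -0.09], [-0.18, -0.06, 0.40]]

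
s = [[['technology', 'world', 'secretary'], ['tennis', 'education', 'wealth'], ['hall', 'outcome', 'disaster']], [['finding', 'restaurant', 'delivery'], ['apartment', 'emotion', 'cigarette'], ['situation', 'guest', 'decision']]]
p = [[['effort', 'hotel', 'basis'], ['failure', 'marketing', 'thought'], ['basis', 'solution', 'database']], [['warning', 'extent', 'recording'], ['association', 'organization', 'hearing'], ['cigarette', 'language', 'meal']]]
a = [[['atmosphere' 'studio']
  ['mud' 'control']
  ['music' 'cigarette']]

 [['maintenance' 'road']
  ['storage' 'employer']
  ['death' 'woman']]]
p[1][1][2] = 'hearing'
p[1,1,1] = 'organization'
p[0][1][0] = 'failure'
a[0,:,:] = [['atmosphere', 'studio'], ['mud', 'control'], ['music', 'cigarette']]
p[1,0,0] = 'warning'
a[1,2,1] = 'woman'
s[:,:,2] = [['secretary', 'wealth', 'disaster'], ['delivery', 'cigarette', 'decision']]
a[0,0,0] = 'atmosphere'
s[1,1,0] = 'apartment'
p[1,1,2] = 'hearing'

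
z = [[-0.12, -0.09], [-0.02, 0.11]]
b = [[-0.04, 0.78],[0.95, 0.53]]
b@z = [[-0.01, 0.09],[-0.12, -0.03]]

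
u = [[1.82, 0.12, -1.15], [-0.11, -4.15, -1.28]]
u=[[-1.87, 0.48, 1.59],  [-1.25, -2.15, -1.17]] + [[3.69, -0.36, -2.74], [1.14, -2.00, -0.11]]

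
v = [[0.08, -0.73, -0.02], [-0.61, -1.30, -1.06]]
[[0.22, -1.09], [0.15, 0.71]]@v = [[0.68, 1.26, 1.15], [-0.42, -1.03, -0.76]]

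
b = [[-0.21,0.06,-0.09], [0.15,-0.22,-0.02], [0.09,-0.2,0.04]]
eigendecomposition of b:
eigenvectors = [[(0.05+0.14j), (0.05-0.14j), -0.36+0.00j], [0.80+0.00j, 0.80-0.00j, (-0.25+0j)], [(0.58+0.01j), 0.58-0.01j, (0.9+0j)]]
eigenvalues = [(-0.23+0.03j), (-0.23-0.03j), (0.06+0j)]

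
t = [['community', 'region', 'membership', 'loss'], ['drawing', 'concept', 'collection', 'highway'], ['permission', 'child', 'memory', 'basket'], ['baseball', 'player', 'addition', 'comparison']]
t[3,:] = ['baseball', 'player', 'addition', 'comparison']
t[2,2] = 'memory'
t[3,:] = ['baseball', 'player', 'addition', 'comparison']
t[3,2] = 'addition'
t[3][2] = 'addition'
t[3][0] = 'baseball'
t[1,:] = ['drawing', 'concept', 'collection', 'highway']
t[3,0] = 'baseball'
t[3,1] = 'player'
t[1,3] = 'highway'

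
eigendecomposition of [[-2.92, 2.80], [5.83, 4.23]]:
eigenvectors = [[-0.84, -0.3], [0.54, -0.95]]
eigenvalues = [-4.74, 6.05]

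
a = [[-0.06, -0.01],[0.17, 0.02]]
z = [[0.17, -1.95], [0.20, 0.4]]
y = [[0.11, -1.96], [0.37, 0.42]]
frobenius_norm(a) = 0.18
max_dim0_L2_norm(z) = 1.99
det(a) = 0.00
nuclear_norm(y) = 2.39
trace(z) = 0.57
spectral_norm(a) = 0.18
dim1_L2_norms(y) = [1.96, 0.56]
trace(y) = 0.53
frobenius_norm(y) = 2.04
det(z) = 0.46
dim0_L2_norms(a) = [0.18, 0.02]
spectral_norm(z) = 1.99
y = z + a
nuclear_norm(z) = 2.22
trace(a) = -0.04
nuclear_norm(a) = 0.18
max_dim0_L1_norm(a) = 0.23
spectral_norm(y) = 2.00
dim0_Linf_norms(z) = [0.2, 1.95]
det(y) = 0.77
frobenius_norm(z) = 2.01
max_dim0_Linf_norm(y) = 1.96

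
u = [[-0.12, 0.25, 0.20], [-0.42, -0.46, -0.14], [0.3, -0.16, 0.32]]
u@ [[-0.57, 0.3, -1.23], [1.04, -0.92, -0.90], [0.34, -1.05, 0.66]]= [[0.4,-0.48,0.05], [-0.29,0.44,0.84], [-0.23,-0.1,-0.01]]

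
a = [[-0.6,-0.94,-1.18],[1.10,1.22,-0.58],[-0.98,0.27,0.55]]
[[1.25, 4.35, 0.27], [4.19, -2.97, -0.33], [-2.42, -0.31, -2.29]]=a @ [[1.32,-1.08,1.97],[1.03,-2.14,-1.91],[-2.55,-1.43,0.29]]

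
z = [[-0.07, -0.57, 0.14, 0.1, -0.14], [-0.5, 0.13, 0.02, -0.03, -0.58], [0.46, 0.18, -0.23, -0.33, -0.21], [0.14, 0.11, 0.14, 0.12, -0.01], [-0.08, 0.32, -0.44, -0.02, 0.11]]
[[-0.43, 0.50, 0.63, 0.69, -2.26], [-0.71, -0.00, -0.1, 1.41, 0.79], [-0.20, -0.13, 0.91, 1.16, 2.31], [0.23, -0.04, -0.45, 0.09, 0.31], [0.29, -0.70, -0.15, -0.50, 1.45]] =z@ [[0.43, -0.08, 0.54, 1.05, 1.38], [0.62, -0.74, -1.59, -0.54, 3.72], [-0.10, 1.10, -0.98, -0.33, -1.21], [1.01, -0.87, -1.81, 0.11, -1.13], [0.94, -0.01, -0.59, -3.48, -1.70]]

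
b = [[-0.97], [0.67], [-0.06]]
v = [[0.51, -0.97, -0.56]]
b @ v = [[-0.49,  0.94,  0.54], [0.34,  -0.65,  -0.38], [-0.03,  0.06,  0.03]]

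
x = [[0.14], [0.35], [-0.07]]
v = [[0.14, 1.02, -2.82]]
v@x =[[0.57]]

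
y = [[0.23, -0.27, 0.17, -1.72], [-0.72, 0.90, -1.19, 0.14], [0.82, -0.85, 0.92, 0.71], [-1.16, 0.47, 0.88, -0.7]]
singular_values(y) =[2.32, 2.05, 1.36, 0.0]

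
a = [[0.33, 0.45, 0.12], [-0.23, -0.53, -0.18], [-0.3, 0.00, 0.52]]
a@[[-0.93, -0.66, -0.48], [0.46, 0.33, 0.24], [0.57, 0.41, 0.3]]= [[-0.03, -0.02, -0.01], [-0.13, -0.10, -0.07], [0.58, 0.41, 0.30]]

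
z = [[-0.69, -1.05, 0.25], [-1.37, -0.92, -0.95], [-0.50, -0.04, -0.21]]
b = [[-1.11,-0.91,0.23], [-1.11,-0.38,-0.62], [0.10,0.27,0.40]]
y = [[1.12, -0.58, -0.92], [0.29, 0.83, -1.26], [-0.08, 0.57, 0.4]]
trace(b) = -1.09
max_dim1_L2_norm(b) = 1.45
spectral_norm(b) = 1.86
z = y @ b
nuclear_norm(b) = 2.91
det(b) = -0.42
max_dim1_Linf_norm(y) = 1.26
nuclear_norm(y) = 3.55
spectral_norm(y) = 1.88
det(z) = -0.41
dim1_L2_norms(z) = [1.28, 1.9, 0.54]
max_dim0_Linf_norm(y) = 1.26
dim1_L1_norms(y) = [2.62, 2.38, 1.05]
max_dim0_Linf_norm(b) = 1.11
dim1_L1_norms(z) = [1.99, 3.24, 0.75]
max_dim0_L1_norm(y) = 2.58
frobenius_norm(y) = 2.30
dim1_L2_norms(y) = [1.56, 1.54, 0.7]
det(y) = 0.97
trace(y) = 2.35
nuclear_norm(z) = 3.26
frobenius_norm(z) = 2.36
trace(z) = -1.82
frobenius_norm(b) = 2.03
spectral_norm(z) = 2.19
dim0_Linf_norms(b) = [1.11, 0.91, 0.62]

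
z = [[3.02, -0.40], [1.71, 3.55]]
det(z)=11.405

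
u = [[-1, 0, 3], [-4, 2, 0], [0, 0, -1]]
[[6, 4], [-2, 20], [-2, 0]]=u@[[0, -4], [-1, 2], [2, 0]]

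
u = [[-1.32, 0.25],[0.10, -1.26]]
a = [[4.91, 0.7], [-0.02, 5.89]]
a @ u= [[-6.41, 0.35], [0.62, -7.43]]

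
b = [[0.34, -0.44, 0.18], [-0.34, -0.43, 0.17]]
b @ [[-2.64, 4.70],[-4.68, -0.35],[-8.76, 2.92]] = [[-0.42, 2.28], [1.42, -0.95]]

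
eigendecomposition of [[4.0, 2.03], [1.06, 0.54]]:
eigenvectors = [[0.97,-0.45],  [0.26,0.89]]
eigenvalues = [4.54, 0.0]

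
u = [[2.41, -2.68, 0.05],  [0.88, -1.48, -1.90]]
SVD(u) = [[-0.86, -0.51],[-0.51, 0.86]] @ diag([4.072015479990682, 1.7281463857891952]) @ [[-0.62, 0.75, 0.23], [-0.28, 0.06, -0.96]]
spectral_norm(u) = 4.07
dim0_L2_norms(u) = [2.57, 3.06, 1.9]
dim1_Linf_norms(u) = [2.68, 1.9]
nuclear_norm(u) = 5.80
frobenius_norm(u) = 4.42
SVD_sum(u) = [[2.16, -2.62, -0.80], [1.29, -1.57, -0.48]] + [[0.25,  -0.06,  0.85], [-0.41,  0.09,  -1.42]]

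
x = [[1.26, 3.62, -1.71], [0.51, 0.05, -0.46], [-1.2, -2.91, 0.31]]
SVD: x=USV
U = [[-0.8, 0.50, -0.33], [-0.07, 0.47, 0.88], [0.59, 0.73, -0.34]]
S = [5.2, 0.89, 0.47]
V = [[-0.34,-0.89,0.3], [-0.01,-0.32,-0.95], [0.94,-0.32,0.10]]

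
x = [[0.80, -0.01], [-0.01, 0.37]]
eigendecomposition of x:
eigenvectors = [[1.00, 0.02], [-0.02, 1.00]]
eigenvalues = [0.8, 0.37]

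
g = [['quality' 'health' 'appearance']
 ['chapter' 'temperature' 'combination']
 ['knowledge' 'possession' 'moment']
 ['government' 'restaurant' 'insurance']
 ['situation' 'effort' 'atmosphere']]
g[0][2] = 'appearance'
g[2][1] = 'possession'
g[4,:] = ['situation', 'effort', 'atmosphere']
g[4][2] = 'atmosphere'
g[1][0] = 'chapter'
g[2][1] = 'possession'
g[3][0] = 'government'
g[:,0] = ['quality', 'chapter', 'knowledge', 'government', 'situation']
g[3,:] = ['government', 'restaurant', 'insurance']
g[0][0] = 'quality'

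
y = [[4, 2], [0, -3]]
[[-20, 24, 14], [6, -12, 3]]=y @ [[-4, 4, 4], [-2, 4, -1]]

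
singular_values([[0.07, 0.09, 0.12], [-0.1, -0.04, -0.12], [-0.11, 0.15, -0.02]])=[0.23, 0.19, 0.0]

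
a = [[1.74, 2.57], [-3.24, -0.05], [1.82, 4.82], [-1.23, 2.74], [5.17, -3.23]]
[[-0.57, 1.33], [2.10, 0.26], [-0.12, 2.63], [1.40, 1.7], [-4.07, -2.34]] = a @ [[-0.65, -0.09], [0.22, 0.58]]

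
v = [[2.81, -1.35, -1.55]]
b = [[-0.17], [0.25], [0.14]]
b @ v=[[-0.48,0.23,0.26], [0.7,-0.34,-0.39], [0.39,-0.19,-0.22]]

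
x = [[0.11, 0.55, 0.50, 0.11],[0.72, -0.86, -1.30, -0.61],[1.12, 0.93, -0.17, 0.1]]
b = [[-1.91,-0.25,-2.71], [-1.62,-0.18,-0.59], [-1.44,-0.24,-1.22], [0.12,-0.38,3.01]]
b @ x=[[-3.43, -3.36, -0.17, -0.33], [-0.97, -1.28, -0.48, -0.13], [-1.7, -1.72, -0.2, -0.13], [3.11, 3.19, 0.04, 0.55]]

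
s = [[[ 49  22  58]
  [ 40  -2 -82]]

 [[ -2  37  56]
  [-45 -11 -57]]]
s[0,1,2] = -82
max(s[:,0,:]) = 58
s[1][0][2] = 56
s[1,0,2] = 56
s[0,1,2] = -82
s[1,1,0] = -45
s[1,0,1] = 37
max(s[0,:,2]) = 58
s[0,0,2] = 58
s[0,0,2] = 58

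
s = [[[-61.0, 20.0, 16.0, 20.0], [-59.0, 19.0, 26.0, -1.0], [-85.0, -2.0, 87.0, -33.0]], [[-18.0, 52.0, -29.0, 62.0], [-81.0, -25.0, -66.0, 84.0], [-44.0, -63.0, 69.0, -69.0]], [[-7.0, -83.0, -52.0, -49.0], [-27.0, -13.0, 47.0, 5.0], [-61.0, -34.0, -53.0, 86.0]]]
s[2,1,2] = 47.0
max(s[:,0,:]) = 62.0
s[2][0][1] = -83.0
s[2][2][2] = -53.0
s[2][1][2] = 47.0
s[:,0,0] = [-61.0, -18.0, -7.0]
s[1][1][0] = -81.0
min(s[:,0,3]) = -49.0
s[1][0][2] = -29.0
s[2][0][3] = -49.0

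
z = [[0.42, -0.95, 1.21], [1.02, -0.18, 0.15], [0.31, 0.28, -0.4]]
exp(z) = [[1.2, -0.84, 1.08], [1.09, 0.42, 0.67], [0.43, 0.05, 0.89]]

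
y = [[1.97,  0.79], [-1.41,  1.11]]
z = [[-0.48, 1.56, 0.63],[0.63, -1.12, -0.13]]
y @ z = [[-0.45, 2.19, 1.14], [1.38, -3.44, -1.03]]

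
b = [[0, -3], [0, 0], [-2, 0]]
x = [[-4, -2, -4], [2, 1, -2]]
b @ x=[[-6, -3, 6], [0, 0, 0], [8, 4, 8]]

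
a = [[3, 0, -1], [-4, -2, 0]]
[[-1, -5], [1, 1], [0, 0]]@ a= [[17, 10, 1], [-1, -2, -1], [0, 0, 0]]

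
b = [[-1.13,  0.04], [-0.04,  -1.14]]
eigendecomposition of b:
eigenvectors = [[0.71+0.00j, (0.71-0j)], [(-0.09+0.7j), (-0.09-0.7j)]]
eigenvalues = [(-1.13+0.04j), (-1.13-0.04j)]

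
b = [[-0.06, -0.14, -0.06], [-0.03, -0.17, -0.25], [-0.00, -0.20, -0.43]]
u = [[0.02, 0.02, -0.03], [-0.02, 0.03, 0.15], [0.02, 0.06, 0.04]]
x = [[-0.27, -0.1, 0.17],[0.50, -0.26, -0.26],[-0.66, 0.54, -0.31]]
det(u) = -0.00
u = x @ b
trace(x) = -0.84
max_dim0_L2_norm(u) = 0.16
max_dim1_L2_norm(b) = 0.47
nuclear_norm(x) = 1.66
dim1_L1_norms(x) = [0.54, 1.02, 1.51]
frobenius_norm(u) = 0.18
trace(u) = 0.09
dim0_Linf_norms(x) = [0.66, 0.54, 0.31]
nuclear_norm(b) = 0.69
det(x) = -0.08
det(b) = 0.00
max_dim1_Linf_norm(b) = 0.43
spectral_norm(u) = 0.16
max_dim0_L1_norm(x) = 1.43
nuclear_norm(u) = 0.23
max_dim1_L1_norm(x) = 1.51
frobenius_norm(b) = 0.59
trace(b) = -0.66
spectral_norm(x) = 1.04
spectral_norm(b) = 0.57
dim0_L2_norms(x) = [0.87, 0.61, 0.44]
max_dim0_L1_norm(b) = 0.74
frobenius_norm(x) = 1.15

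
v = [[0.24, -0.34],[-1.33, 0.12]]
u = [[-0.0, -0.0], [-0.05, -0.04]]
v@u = [[0.02, 0.01], [-0.01, -0.0]]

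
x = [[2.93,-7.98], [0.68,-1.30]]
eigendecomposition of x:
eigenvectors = [[0.96+0.00j, 0.96-0.00j], [0.25-0.12j, (0.25+0.12j)]]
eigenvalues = [(0.82+0.98j), (0.82-0.98j)]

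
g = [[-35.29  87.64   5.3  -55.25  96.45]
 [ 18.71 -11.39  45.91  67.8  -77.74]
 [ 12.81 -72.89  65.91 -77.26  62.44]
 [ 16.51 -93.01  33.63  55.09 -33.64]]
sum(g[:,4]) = 47.510000000000005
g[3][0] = 16.51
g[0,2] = 5.3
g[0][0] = -35.29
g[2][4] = 62.44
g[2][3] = -77.26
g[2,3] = -77.26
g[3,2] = 33.63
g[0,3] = -55.25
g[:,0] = [-35.29, 18.71, 12.81, 16.51]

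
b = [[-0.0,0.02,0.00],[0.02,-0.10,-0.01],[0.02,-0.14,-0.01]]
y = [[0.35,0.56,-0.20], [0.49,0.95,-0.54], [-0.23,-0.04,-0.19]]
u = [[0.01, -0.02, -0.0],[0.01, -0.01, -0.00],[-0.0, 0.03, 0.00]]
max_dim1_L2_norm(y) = 1.2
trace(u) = 0.00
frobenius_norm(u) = 0.04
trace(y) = 1.11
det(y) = 0.01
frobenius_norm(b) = 0.18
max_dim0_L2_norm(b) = 0.17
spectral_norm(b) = 0.18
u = y @ b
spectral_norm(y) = 1.38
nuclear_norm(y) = 1.72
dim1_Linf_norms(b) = [0.02, 0.1, 0.14]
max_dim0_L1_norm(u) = 0.06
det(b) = 0.00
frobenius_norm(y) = 1.41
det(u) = 0.00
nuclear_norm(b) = 0.18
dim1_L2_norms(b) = [0.02, 0.1, 0.14]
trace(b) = -0.11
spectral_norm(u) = 0.04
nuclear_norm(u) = 0.05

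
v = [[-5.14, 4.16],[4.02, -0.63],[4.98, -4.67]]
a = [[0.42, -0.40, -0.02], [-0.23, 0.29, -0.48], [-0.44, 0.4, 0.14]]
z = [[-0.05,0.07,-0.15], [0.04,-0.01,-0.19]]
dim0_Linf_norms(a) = [0.44, 0.4, 0.48]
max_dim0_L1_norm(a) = 1.09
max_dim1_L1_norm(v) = 9.65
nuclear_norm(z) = 0.33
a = v @ z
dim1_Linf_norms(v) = [5.14, 4.02, 4.98]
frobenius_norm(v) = 10.34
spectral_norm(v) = 10.13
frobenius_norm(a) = 1.04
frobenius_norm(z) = 0.26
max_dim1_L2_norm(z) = 0.19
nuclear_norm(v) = 12.19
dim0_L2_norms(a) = [0.65, 0.64, 0.5]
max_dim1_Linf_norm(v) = 5.14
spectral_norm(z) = 0.24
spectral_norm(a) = 0.91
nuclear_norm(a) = 1.41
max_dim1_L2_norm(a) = 0.61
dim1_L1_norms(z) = [0.27, 0.24]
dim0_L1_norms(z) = [0.09, 0.08, 0.34]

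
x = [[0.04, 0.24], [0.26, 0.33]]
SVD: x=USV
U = [[-0.48, -0.88], [-0.88, 0.48]]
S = [0.47, 0.1]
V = [[-0.52, -0.85], [0.85, -0.52]]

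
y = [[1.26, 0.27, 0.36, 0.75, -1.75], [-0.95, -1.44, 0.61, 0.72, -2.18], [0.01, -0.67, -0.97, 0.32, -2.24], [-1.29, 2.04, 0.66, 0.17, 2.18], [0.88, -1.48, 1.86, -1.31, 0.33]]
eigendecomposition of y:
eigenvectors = [[(0.64+0j), 0.64-0.00j, -0.03-0.18j, (-0.03+0.18j), (0.08+0j)], [0.09+0.44j, 0.09-0.44j, 0.48-0.22j, (0.48+0.22j), (-0.59+0j)], [0.17+0.24j, 0.17-0.24j, 0.46-0.12j, 0.46+0.12j, -0.19+0.00j], [-0.13+0.21j, -0.13-0.21j, -0.55+0.00j, (-0.55-0j), 0.73+0.00j], [(-0.01-0.49j), -0.01+0.49j, -0.28-0.28j, (-0.28+0.28j), (0.28+0j)]]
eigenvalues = [(1.27+1.9j), (1.27-1.9j), (-1.12+1.63j), (-1.12-1.63j), (-0.96+0j)]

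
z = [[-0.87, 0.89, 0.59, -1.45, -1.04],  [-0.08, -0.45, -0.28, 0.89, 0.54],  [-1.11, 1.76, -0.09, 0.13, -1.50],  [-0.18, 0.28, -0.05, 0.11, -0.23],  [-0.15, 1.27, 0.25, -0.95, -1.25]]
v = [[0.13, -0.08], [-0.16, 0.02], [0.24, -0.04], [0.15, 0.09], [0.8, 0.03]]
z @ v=[[-1.16, -0.10], [0.56, 0.1], [-1.63, 0.09], [-0.25, 0.03], [-1.31, -0.1]]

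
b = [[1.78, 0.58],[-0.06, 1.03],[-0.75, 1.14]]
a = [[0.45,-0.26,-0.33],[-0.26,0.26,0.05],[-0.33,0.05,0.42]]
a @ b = [[1.06,  -0.38], [-0.52,  0.17], [-0.91,  0.34]]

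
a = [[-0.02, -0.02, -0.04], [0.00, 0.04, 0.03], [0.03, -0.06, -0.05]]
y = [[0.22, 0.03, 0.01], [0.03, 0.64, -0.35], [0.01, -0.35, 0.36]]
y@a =[[-0.00, -0.0, -0.01], [-0.01, 0.05, 0.04], [0.01, -0.04, -0.03]]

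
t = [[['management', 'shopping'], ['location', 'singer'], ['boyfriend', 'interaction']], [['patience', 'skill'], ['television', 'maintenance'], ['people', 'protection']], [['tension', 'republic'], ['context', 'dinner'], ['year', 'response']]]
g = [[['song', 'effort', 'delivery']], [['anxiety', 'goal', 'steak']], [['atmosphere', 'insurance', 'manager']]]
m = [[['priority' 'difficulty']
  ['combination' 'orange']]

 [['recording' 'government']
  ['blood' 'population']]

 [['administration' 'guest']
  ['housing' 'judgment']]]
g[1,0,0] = 'anxiety'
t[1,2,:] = ['people', 'protection']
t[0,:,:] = [['management', 'shopping'], ['location', 'singer'], ['boyfriend', 'interaction']]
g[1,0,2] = 'steak'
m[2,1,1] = 'judgment'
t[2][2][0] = 'year'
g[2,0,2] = 'manager'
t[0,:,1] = ['shopping', 'singer', 'interaction']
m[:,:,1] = [['difficulty', 'orange'], ['government', 'population'], ['guest', 'judgment']]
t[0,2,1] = 'interaction'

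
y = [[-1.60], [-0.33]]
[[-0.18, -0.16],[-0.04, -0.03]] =y @[[0.11, 0.1]]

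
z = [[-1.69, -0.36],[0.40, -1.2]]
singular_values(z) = [1.74, 1.25]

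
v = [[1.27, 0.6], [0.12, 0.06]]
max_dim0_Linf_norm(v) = 1.27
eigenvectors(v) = [[1.0,-0.43], [0.09,0.9]]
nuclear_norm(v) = 1.41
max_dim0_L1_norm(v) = 1.39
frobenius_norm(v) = 1.41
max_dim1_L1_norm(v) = 1.87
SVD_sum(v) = [[1.27, 0.60], [0.12, 0.06]] + [[0.00, -0.0], [-0.0, 0.0]]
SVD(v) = [[-1.0,-0.10], [-0.1,1.0]] @ diag([1.4109894186868082, 0.002976634653935869]) @ [[-0.9, -0.43], [-0.43, 0.9]]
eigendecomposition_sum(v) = [[1.27,0.60],[0.12,0.06]] + [[0.0, -0.0],[-0.00, 0.0]]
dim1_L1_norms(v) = [1.87, 0.18]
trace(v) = 1.33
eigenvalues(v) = [1.33, 0.0]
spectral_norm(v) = 1.41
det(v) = 0.00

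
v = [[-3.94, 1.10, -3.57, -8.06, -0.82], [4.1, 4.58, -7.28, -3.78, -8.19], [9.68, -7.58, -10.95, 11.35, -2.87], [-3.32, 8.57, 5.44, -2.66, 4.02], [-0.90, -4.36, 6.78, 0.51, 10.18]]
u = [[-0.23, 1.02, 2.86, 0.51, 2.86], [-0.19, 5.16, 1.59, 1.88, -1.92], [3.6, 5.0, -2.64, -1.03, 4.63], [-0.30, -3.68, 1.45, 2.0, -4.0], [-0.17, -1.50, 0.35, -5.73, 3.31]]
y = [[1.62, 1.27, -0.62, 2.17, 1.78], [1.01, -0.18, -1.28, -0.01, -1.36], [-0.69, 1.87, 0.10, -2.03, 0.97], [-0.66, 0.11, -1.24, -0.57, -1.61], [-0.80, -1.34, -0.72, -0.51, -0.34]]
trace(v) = -2.79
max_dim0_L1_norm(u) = 16.72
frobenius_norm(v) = 31.34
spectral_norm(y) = 4.06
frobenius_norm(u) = 14.26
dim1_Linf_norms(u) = [2.86, 5.16, 5.0, 4.0, 5.73]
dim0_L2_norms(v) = [11.74, 13.12, 16.16, 14.68, 13.99]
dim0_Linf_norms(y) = [1.62, 1.87, 1.28, 2.17, 1.78]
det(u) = 1598.27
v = u @ y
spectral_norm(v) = 23.96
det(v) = 42378.46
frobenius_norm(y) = 5.86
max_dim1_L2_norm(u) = 8.21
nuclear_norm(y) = 11.52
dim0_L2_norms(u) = [3.63, 8.27, 4.46, 6.46, 7.76]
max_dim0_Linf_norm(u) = 5.73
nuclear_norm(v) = 56.96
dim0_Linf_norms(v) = [9.68, 8.57, 10.95, 11.35, 10.18]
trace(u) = 7.60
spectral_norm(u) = 10.40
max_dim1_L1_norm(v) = 42.43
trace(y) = 0.63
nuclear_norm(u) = 27.29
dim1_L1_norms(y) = [7.46, 3.84, 5.66, 4.19, 3.71]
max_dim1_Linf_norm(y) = 2.17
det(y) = 26.55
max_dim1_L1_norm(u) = 16.9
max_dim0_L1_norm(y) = 6.06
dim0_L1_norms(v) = [21.94, 26.19, 34.02, 26.36, 26.08]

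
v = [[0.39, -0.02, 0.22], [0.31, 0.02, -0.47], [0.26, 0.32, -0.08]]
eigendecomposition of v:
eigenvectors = [[(0.88+0j),(-0.13+0.15j),-0.13-0.15j], [0.12+0.00j,(0.8+0j),0.80-0.00j], [0.46+0.00j,(0.09-0.56j),0.09+0.56j]]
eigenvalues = [(0.5+0j), (-0.09+0.39j), (-0.09-0.39j)]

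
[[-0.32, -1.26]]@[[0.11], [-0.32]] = [[0.37]]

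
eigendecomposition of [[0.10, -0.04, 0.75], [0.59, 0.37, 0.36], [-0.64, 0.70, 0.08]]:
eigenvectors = [[0.21+0.61j, 0.21-0.61j, (0.39+0j)], [0.40-0.13j, 0.40+0.13j, 0.82+0.00j], [-0.64+0.00j, -0.64-0.00j, 0.43+0.00j]]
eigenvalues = [(-0.14+0.74j), (-0.14-0.74j), (0.84+0j)]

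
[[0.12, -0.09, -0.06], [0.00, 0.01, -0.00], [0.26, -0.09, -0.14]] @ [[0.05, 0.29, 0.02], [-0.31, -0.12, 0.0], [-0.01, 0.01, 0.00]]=[[0.03, 0.04, 0.00], [-0.00, -0.0, 0.0], [0.04, 0.08, 0.01]]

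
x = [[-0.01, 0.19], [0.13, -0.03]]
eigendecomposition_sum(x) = [[0.07, 0.08],[0.06, 0.06]] + [[-0.08, 0.11], [0.07, -0.09]]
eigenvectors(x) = [[0.79, -0.75], [0.61, 0.66]]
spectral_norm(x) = 0.20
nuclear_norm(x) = 0.32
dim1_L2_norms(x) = [0.19, 0.13]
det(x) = -0.02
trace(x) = -0.04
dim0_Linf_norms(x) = [0.13, 0.19]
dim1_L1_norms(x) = [0.2, 0.16]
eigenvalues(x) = [0.14, -0.18]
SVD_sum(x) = [[-0.05, 0.18], [0.02, -0.06]] + [[0.04, 0.01],[0.11, 0.03]]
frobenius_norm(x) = 0.23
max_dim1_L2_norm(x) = 0.19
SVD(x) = [[0.95, -0.32], [-0.32, -0.95]] @ diag([0.19636770817345386, 0.12425668266417408]) @ [[-0.26, 0.97], [-0.97, -0.26]]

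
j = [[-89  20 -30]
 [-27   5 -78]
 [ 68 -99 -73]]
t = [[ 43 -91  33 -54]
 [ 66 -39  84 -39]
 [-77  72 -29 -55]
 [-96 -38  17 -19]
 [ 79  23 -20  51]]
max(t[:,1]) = 72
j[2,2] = -73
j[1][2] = -78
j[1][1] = 5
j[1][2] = -78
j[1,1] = 5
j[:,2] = [-30, -78, -73]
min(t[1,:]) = -39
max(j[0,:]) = 20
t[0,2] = 33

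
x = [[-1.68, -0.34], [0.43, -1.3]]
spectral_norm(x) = 1.73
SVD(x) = [[-0.97, 0.24], [0.24, 0.97]] @ diag([1.7341925628674453, 1.3436800790721133]) @ [[1.00, 0.01],[0.01, -1.0]]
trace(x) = -2.98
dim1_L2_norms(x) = [1.71, 1.37]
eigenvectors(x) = [[0.33-0.58j, (0.33+0.58j)], [(-0.75+0j), -0.75-0.00j]]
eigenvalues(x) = [(-1.49+0.33j), (-1.49-0.33j)]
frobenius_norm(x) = 2.19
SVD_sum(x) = [[-1.68, -0.02], [0.42, 0.0]] + [[0.00,-0.32], [0.01,-1.30]]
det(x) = 2.33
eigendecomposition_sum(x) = [[-0.84-0.26j, (-0.17-0.76j)], [(0.22+0.97j), -0.65+0.59j]] + [[(-0.84+0.26j), (-0.17+0.76j)],[(0.21-0.97j), (-0.65-0.59j)]]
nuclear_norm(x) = 3.08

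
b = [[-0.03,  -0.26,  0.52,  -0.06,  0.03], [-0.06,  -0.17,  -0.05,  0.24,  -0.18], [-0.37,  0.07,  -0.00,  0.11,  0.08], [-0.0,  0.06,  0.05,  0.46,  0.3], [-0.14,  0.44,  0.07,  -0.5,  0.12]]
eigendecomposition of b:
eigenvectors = [[-0.16+0.45j, -0.16-0.45j, (0.05+0.38j), (0.05-0.38j), (-0.07+0j)], [0.23-0.25j, 0.23+0.25j, -0.35+0.32j, (-0.35-0.32j), 0.48+0.00j], [(-0.29-0.13j), -0.29+0.13j, (-0.45+0.15j), (-0.45-0.15j), (0.3+0j)], [0.17+0.28j, (0.17-0.28j), -0.18-0.15j, -0.18+0.15j, 0.67+0.00j], [(-0.66+0j), -0.66-0.00j, 0.59+0.00j, 0.59-0.00j, (-0.47+0j)]]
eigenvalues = [(0.09+0.49j), (0.09-0.49j), (-0.06+0.29j), (-0.06-0.29j), (0.32+0j)]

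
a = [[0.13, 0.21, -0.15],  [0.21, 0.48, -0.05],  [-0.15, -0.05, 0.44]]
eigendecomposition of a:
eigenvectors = [[-0.89, 0.45, -0.01], [0.36, 0.73, 0.57], [-0.26, -0.51, 0.82]]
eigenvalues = [0.0, 0.64, 0.41]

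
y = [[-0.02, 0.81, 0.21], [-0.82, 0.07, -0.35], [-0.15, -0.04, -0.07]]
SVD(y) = [[0.07,1.0,0.06], [-0.98,0.08,-0.18], [-0.18,-0.05,0.98]] @ diag([0.909187359660123, 0.8382876784110929, 0.0072189513361806635]) @ [[0.91, -0.01, 0.41], [-0.09, 0.97, 0.22], [-0.4, -0.24, 0.89]]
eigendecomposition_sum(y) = [[(-0.01+0.42j),0.40-0.03j,0.11+0.18j], [-0.41+0.00j,(0.03+0.39j),-0.17+0.11j], [-0.08-0.03j,-0.02+0.07j,-0.04+0.01j]] + [[(-0.01-0.42j), 0.40+0.03j, (0.11-0.18j)], [-0.41-0.00j, (0.03-0.39j), -0.17-0.11j], [(-0.08+0.03j), -0.02-0.07j, -0.04-0.01j]] + [[(-0-0j), -0j, -0.00-0.00j], [(-0-0j), 0.00-0.00j, (-0-0j)], [0j, (-0+0j), 0.01+0.00j]]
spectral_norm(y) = 0.91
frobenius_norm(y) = 1.24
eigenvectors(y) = [[0.71+0.00j, (0.71-0j), (-0.4+0j)], [(0.02+0.69j), (0.02-0.69j), (-0.24+0j)], [(-0.04+0.13j), -0.04-0.13j, 0.89+0.00j]]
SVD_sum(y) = [[0.06,-0.00,0.02], [-0.81,0.01,-0.36], [-0.15,0.0,-0.07]] + [[-0.08, 0.81, 0.18], [-0.01, 0.06, 0.01], [0.0, -0.04, -0.01]] + [[-0.00,  -0.00,  0.0], [0.0,  0.0,  -0.0], [-0.00,  -0.0,  0.01]]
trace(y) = -0.02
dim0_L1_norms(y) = [0.99, 0.92, 0.63]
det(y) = 0.01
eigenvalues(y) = [(-0.01+0.82j), (-0.01-0.82j), (0.01+0j)]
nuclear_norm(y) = 1.75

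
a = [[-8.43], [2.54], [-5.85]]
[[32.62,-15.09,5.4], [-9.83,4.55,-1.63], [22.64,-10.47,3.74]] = a @[[-3.87, 1.79, -0.64]]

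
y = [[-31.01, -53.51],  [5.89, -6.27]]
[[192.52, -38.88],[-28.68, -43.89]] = y@[[-5.38, -4.13],[-0.48, 3.12]]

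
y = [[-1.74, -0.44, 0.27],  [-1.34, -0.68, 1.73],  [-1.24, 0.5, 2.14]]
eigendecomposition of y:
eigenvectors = [[0.01, 0.79, 0.43], [0.49, 0.58, -0.83], [0.87, 0.17, 0.34]]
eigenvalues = [2.41, -2.01, -0.68]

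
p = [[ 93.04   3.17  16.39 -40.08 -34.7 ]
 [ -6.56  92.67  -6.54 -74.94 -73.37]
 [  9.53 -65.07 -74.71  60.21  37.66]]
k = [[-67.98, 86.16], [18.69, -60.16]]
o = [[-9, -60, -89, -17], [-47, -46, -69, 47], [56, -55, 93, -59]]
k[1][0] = 18.69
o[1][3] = 47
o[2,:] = [56, -55, 93, -59]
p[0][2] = 16.39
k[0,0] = -67.98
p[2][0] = 9.53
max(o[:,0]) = 56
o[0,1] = -60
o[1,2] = -69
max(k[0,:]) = 86.16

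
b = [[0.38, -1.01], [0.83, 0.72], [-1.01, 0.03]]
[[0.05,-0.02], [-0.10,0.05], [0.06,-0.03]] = b @ [[-0.06, 0.03],  [-0.07, 0.03]]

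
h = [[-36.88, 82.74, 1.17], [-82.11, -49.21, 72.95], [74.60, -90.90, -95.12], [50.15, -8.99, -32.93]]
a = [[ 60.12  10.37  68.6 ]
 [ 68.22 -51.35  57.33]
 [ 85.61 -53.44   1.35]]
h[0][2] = 1.17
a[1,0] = 68.22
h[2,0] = 74.6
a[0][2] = 68.6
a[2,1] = -53.44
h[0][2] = 1.17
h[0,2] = 1.17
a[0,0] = 60.12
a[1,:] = [68.22, -51.35, 57.33]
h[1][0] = -82.11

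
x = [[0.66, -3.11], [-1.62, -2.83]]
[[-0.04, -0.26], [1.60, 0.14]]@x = [[0.39, 0.86], [0.83, -5.37]]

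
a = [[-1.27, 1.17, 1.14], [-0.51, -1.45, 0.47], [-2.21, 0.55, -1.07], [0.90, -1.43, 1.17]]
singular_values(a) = [3.3, 1.87, 1.75]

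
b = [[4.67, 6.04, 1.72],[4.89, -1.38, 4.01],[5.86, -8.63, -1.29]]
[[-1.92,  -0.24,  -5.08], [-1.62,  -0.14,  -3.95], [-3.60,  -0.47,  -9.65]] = b @[[-0.53, -0.07, -1.42], [0.02, -0.0, 0.04], [0.25, 0.05, 0.76]]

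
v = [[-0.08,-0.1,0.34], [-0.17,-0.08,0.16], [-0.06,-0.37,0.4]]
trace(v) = 0.24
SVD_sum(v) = [[-0.07, -0.19, 0.28], [-0.04, -0.12, 0.17], [-0.11, -0.30, 0.44]] + [[-0.06, 0.05, 0.02], [-0.08, 0.07, 0.03], [0.07, -0.06, -0.02]] + [[0.05, 0.04, 0.04],  [-0.05, -0.04, -0.04],  [-0.01, -0.01, -0.01]]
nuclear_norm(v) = 0.95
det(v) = 0.01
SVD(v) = [[-0.51, -0.49, -0.71], [-0.31, -0.66, 0.68], [-0.80, 0.57, 0.19]] @ diag([0.6744175237401708, 0.1660603514315354, 0.10480917590846434]) @ [[0.21, 0.55, -0.81], [0.71, -0.66, -0.26], [-0.67, -0.52, -0.53]]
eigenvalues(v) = [(-0.05+0.18j), (-0.05-0.18j), (0.33+0j)]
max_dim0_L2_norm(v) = 0.55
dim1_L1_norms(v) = [0.52, 0.41, 0.83]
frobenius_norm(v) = 0.70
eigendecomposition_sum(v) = [[-0.07+0.06j, 0.06+0.08j, 0.05-0.06j], [-0.09-0.02j, (-0.03+0.09j), 0.07+0.01j], [-0.07-0.04j, -0.05+0.07j, (0.06+0.03j)]] + [[-0.07-0.06j,0.06-0.08j,0.05+0.06j],  [(-0.09+0.02j),(-0.03-0.09j),0.07-0.01j],  [-0.07+0.04j,-0.05-0.07j,(0.06-0.03j)]] + [[(0.06+0j),-0.22+0.00j,0.23-0.00j], [0.00+0.00j,(-0.01+0j),(0.02-0j)], [(0.07+0j),-0.28+0.00j,0.29-0.00j]]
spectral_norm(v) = 0.67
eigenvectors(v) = [[-0.62+0.00j, -0.62-0.00j, 0.63+0.00j], [(-0.33-0.5j), -0.33+0.50j, 0.04+0.00j], [-0.16-0.48j, -0.16+0.48j, 0.78+0.00j]]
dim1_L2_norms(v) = [0.36, 0.25, 0.55]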